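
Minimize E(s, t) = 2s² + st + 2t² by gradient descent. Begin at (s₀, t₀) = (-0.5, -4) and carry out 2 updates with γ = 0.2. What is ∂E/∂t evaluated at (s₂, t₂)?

∇E = (4s + t, s + 4t)
Step 1: at (-0.5, -4), ∇E = (-6, -16.5) → (-0.5, -4) − 0.2·(-6, -16.5) = (0.7, -0.7)
Step 2: at (0.7, -0.7), ∇E = (2.1, -2.1) → (0.7, -0.7) − 0.2·(2.1, -2.1) = (0.28, -0.28)
∂E/∂t at (0.28, -0.28) = -0.84

-0.84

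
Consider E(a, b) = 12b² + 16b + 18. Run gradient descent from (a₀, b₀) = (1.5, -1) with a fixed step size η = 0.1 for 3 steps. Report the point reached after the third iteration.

∇E = (0, 24b + 16)
(a₁, b₁) = (1.5, -1) − 0.1·(0, -8) = (1.5, -0.2)
(a₂, b₂) = (1.5, -0.2) − 0.1·(0, 11.2) = (1.5, -1.32)
(a₃, b₃) = (1.5, -1.32) − 0.1·(0, -15.68) = (1.5, 0.248)

(1.5, 0.248)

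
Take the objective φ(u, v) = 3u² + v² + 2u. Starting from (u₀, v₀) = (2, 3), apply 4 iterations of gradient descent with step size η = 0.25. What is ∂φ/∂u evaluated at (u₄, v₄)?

∇φ = (6u + 2, 2v)
(u₁, v₁) = (2, 3) − 0.25·(14, 6) = (-1.5, 1.5)
(u₂, v₂) = (-1.5, 1.5) − 0.25·(-7, 3) = (0.25, 0.75)
(u₃, v₃) = (0.25, 0.75) − 0.25·(3.5, 1.5) = (-0.625, 0.375)
(u₄, v₄) = (-0.625, 0.375) − 0.25·(-1.75, 0.75) = (-0.1875, 0.1875)
∂φ/∂u at (-0.1875, 0.1875) = 0.875

0.875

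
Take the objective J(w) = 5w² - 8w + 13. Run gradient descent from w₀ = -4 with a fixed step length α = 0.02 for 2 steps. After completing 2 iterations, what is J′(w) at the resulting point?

-30.72

J′(w) = 10w - 8
Step 1: J′(-4) = -48; w₁ = -4 − 0.02·(-48) = -3.04
Step 2: J′(-3.04) = -38.4; w₂ = -3.04 − 0.02·(-38.4) = -2.272
J′(w) at (-2.272) = -30.72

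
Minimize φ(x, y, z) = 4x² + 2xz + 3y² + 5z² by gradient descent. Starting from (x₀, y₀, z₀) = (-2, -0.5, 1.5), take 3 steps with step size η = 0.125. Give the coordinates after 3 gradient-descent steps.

(-0.015625, -0.0078125, -0.0078125)

∇φ = (8x + 2z, 6y, 2x + 10z)
Step 1: at (-2, -0.5, 1.5), ∇φ = (-13, -3, 11) → (-2, -0.5, 1.5) − 0.125·(-13, -3, 11) = (-0.375, -0.125, 0.125)
Step 2: at (-0.375, -0.125, 0.125), ∇φ = (-2.75, -0.75, 0.5) → (-0.375, -0.125, 0.125) − 0.125·(-2.75, -0.75, 0.5) = (-0.03125, -0.03125, 0.0625)
Step 3: at (-0.03125, -0.03125, 0.0625), ∇φ = (-0.125, -0.1875, 0.5625) → (-0.03125, -0.03125, 0.0625) − 0.125·(-0.125, -0.1875, 0.5625) = (-0.015625, -0.0078125, -0.0078125)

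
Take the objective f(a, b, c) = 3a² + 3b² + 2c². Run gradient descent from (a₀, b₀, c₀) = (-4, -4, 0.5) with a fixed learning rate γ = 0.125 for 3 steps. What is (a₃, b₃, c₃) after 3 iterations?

∇f = (6a, 6b, 4c)
Step 1: at (-4, -4, 0.5), ∇f = (-24, -24, 2) → (-4, -4, 0.5) − 0.125·(-24, -24, 2) = (-1, -1, 0.25)
Step 2: at (-1, -1, 0.25), ∇f = (-6, -6, 1) → (-1, -1, 0.25) − 0.125·(-6, -6, 1) = (-0.25, -0.25, 0.125)
Step 3: at (-0.25, -0.25, 0.125), ∇f = (-1.5, -1.5, 0.5) → (-0.25, -0.25, 0.125) − 0.125·(-1.5, -1.5, 0.5) = (-0.0625, -0.0625, 0.0625)

(-0.0625, -0.0625, 0.0625)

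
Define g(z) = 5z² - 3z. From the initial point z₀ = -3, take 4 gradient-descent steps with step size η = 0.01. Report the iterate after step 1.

g′(z) = 10z - 3
Step 1: g′(-3) = -33; z₁ = -3 − 0.01·(-33) = -2.67

-2.67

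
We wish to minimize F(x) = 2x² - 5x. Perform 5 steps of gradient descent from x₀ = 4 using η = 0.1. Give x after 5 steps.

F′(x) = 4x - 5
Step 1: F′(4) = 11; x₁ = 4 − 0.1·11 = 2.9
Step 2: F′(2.9) = 6.6; x₂ = 2.9 − 0.1·6.6 = 2.24
Step 3: F′(2.24) = 3.96; x₃ = 2.24 − 0.1·3.96 = 1.844
Step 4: F′(1.844) = 2.376; x₄ = 1.844 − 0.1·2.376 = 1.6064
Step 5: F′(1.6064) = 1.4256; x₅ = 1.6064 − 0.1·1.4256 = 1.46384

1.46384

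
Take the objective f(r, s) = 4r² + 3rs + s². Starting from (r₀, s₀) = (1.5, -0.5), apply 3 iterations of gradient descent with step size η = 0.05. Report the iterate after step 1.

(0.975, -0.675)

∇f = (8r + 3s, 3r + 2s)
Step 1: at (1.5, -0.5), ∇f = (10.5, 3.5) → (1.5, -0.5) − 0.05·(10.5, 3.5) = (0.975, -0.675)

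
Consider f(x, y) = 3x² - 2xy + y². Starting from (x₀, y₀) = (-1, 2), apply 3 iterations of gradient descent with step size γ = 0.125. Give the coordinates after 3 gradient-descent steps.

(0.34375, 0.84375)

∇f = (6x - 2y, -2x + 2y)
Step 1: at (-1, 2), ∇f = (-10, 6) → (-1, 2) − 0.125·(-10, 6) = (0.25, 1.25)
Step 2: at (0.25, 1.25), ∇f = (-1, 2) → (0.25, 1.25) − 0.125·(-1, 2) = (0.375, 1)
Step 3: at (0.375, 1), ∇f = (0.25, 1.25) → (0.375, 1) − 0.125·(0.25, 1.25) = (0.34375, 0.84375)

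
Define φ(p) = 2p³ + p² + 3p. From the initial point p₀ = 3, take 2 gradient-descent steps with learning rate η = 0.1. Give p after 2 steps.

φ′(p) = 6p² + 2p + 3
p₁ = 3 − 0.1·63 = -3.3
p₂ = -3.3 − 0.1·61.74 = -9.474

-9.474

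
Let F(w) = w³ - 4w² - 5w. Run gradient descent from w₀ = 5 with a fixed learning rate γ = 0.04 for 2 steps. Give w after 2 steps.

3.4832

F′(w) = 3w² - 8w - 5
Step 1: F′(5) = 30; w₁ = 5 − 0.04·30 = 3.8
Step 2: F′(3.8) = 7.92; w₂ = 3.8 − 0.04·7.92 = 3.4832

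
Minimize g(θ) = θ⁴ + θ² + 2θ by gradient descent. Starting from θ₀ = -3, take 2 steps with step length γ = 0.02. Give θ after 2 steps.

g′(θ) = 4θ³ + 2θ + 2
θ₁ = -3 − 0.02·(-112) = -0.76
θ₂ = -0.76 − 0.02·(-1.275904) = -0.73448192

-0.73448192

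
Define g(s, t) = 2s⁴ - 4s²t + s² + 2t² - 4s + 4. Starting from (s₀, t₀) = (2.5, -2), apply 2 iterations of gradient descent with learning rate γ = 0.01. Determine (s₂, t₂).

∇g = (8s³ - 8st + 2s - 4, -4s² + 4t)
Step 1: at (2.5, -2), ∇g = (166, -33) → (2.5, -2) − 0.01·(166, -33) = (0.84, -1.67)
Step 2: at (0.84, -1.67), ∇g = (13.644032, -9.5024) → (0.84, -1.67) − 0.01·(13.644032, -9.5024) = (0.70355968, -1.574976)

(0.70355968, -1.574976)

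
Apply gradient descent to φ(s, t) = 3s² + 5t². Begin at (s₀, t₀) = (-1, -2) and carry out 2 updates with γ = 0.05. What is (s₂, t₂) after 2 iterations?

∇φ = (6s, 10t)
Step 1: at (-1, -2), ∇φ = (-6, -20) → (-1, -2) − 0.05·(-6, -20) = (-0.7, -1)
Step 2: at (-0.7, -1), ∇φ = (-4.2, -10) → (-0.7, -1) − 0.05·(-4.2, -10) = (-0.49, -0.5)

(-0.49, -0.5)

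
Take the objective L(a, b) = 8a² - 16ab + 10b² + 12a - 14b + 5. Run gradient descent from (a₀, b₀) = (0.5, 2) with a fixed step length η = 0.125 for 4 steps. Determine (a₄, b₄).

∇L = (16a - 16b + 12, -16a + 20b - 14)
Step 1: at (0.5, 2), ∇L = (-12, 18) → (0.5, 2) − 0.125·(-12, 18) = (2, -0.25)
Step 2: at (2, -0.25), ∇L = (48, -51) → (2, -0.25) − 0.125·(48, -51) = (-4, 6.125)
Step 3: at (-4, 6.125), ∇L = (-150, 172.5) → (-4, 6.125) − 0.125·(-150, 172.5) = (14.75, -15.4375)
Step 4: at (14.75, -15.4375), ∇L = (495, -558.75) → (14.75, -15.4375) − 0.125·(495, -558.75) = (-47.125, 54.40625)

(-47.125, 54.40625)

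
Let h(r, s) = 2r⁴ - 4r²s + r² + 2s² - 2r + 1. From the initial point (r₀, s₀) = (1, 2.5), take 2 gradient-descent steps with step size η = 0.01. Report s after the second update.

2.392576

∇h = (8r³ - 8rs + 2r - 2, -4r² + 4s)
Step 1: at (1, 2.5), ∇h = (-12, 6) → (1, 2.5) − 0.01·(-12, 6) = (1.12, 2.44)
Step 2: at (1.12, 2.44), ∇h = (-10.382976, 4.7424) → (1.12, 2.44) − 0.01·(-10.382976, 4.7424) = (1.22382976, 2.392576)
s = 2.392576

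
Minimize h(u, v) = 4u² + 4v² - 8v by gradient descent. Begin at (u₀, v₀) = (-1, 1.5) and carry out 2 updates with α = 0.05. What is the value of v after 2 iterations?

1.18

∇h = (8u, 8v - 8)
(u₁, v₁) = (-1, 1.5) − 0.05·(-8, 4) = (-0.6, 1.3)
(u₂, v₂) = (-0.6, 1.3) − 0.05·(-4.8, 2.4) = (-0.36, 1.18)
v = 1.18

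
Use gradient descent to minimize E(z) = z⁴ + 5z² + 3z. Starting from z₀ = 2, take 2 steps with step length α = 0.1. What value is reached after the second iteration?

16.85

E′(z) = 4z³ + 10z + 3
z₁ = 2 − 0.1·55 = -3.5
z₂ = -3.5 − 0.1·(-203.5) = 16.85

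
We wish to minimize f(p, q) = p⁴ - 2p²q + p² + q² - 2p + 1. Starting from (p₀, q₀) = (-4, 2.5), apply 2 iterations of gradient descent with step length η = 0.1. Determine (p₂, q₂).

∇f = (4p³ - 4pq + 2p - 2, -2p² + 2q)
Step 1: at (-4, 2.5), ∇f = (-226, -27) → (-4, 2.5) − 0.1·(-226, -27) = (18.6, 5.2)
Step 2: at (18.6, 5.2), ∇f = (25387.744, -681.52) → (18.6, 5.2) − 0.1·(25387.744, -681.52) = (-2520.1744, 73.352)

(-2520.1744, 73.352)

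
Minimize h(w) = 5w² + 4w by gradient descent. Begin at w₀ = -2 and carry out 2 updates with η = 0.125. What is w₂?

h′(w) = 10w + 4
Step 1: h′(-2) = -16; w₁ = -2 − 0.125·(-16) = 0
Step 2: h′(0) = 4; w₂ = 0 − 0.125·4 = -0.5

-0.5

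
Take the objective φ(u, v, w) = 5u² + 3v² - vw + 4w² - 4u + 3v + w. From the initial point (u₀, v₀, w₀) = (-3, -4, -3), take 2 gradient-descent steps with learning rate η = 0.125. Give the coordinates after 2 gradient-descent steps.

(0.1875, -0.890625, -0.34375)

∇φ = (10u - 4, 6v - w + 3, -v + 8w + 1)
Step 1: at (-3, -4, -3), ∇φ = (-34, -18, -19) → (-3, -4, -3) − 0.125·(-34, -18, -19) = (1.25, -1.75, -0.625)
Step 2: at (1.25, -1.75, -0.625), ∇φ = (8.5, -6.875, -2.25) → (1.25, -1.75, -0.625) − 0.125·(8.5, -6.875, -2.25) = (0.1875, -0.890625, -0.34375)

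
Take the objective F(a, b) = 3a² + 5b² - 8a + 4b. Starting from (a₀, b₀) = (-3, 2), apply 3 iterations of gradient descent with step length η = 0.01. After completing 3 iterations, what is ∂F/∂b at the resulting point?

∇F = (6a - 8, 10b + 4)
(a₁, b₁) = (-3, 2) − 0.01·(-26, 24) = (-2.74, 1.76)
(a₂, b₂) = (-2.74, 1.76) − 0.01·(-24.44, 21.6) = (-2.4956, 1.544)
(a₃, b₃) = (-2.4956, 1.544) − 0.01·(-22.9736, 19.44) = (-2.265864, 1.3496)
∂F/∂b at (-2.265864, 1.3496) = 17.496

17.496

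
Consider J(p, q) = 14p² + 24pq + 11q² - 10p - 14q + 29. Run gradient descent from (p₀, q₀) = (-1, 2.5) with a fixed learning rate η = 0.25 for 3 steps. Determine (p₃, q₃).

(-611.75, -535.1875)

∇J = (28p + 24q - 10, 24p + 22q - 14)
(p₁, q₁) = (-1, 2.5) − 0.25·(22, 17) = (-6.5, -1.75)
(p₂, q₂) = (-6.5, -1.75) − 0.25·(-234, -208.5) = (52, 50.375)
(p₃, q₃) = (52, 50.375) − 0.25·(2655, 2342.25) = (-611.75, -535.1875)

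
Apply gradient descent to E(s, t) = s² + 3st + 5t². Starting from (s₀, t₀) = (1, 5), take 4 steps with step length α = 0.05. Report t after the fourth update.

0.35973125

∇E = (2s + 3t, 3s + 10t)
(s₁, t₁) = (1, 5) − 0.05·(17, 53) = (0.15, 2.35)
(s₂, t₂) = (0.15, 2.35) − 0.05·(7.35, 23.95) = (-0.2175, 1.1525)
(s₃, t₃) = (-0.2175, 1.1525) − 0.05·(3.0225, 10.8725) = (-0.368625, 0.608875)
(s₄, t₄) = (-0.368625, 0.608875) − 0.05·(1.089375, 4.982875) = (-0.42309375, 0.35973125)
t = 0.35973125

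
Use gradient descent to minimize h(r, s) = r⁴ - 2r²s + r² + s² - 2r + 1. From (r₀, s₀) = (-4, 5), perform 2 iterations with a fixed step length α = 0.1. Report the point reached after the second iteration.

∇h = (4r³ - 4rs + 2r - 2, -2r² + 2s)
Step 1: at (-4, 5), ∇h = (-186, -22) → (-4, 5) − 0.1·(-186, -22) = (14.6, 7.2)
Step 2: at (14.6, 7.2), ∇h = (12055.264, -411.92) → (14.6, 7.2) − 0.1·(12055.264, -411.92) = (-1190.9264, 48.392)

(-1190.9264, 48.392)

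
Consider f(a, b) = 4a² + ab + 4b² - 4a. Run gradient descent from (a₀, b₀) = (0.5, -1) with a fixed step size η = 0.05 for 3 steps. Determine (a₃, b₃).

∇f = (8a + b - 4, a + 8b)
(a₁, b₁) = (0.5, -1) − 0.05·(-1, -7.5) = (0.55, -0.625)
(a₂, b₂) = (0.55, -0.625) − 0.05·(-0.225, -4.45) = (0.56125, -0.4025)
(a₃, b₃) = (0.56125, -0.4025) − 0.05·(0.0875, -2.65875) = (0.556875, -0.2695625)

(0.556875, -0.2695625)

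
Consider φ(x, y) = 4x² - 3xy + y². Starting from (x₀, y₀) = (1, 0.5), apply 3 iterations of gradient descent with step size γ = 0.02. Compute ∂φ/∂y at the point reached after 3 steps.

∇φ = (8x - 3y, -3x + 2y)
(x₁, y₁) = (1, 0.5) − 0.02·(6.5, -2) = (0.87, 0.54)
(x₂, y₂) = (0.87, 0.54) − 0.02·(5.34, -1.53) = (0.7632, 0.5706)
(x₃, y₃) = (0.7632, 0.5706) − 0.02·(4.3938, -1.1484) = (0.675324, 0.593568)
∂φ/∂y at (0.675324, 0.593568) = -0.838836

-0.838836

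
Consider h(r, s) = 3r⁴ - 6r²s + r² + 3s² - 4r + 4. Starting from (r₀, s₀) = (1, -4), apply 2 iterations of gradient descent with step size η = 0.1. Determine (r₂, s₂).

∇h = (12r³ - 12rs + 2r - 4, -6r² + 6s)
Step 1: at (1, -4), ∇h = (58, -30) → (1, -4) − 0.1·(58, -30) = (-4.8, -1)
Step 2: at (-4.8, -1), ∇h = (-1398.304, -144.24) → (-4.8, -1) − 0.1·(-1398.304, -144.24) = (135.0304, 13.424)

(135.0304, 13.424)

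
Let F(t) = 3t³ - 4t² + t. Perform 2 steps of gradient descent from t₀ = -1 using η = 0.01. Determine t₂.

-1.409716

F′(t) = 9t² - 8t + 1
t₁ = -1 − 0.01·18 = -1.18
t₂ = -1.18 − 0.01·22.9716 = -1.409716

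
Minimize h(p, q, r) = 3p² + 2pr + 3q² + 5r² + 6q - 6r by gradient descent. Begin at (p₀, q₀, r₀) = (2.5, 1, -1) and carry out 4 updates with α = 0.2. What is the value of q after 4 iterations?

-0.9968

∇h = (6p + 2r, 6q + 6, 2p + 10r - 6)
Step 1: at (2.5, 1, -1), ∇h = (13, 12, -11) → (2.5, 1, -1) − 0.2·(13, 12, -11) = (-0.1, -1.4, 1.2)
Step 2: at (-0.1, -1.4, 1.2), ∇h = (1.8, -2.4, 5.8) → (-0.1, -1.4, 1.2) − 0.2·(1.8, -2.4, 5.8) = (-0.46, -0.92, 0.04)
Step 3: at (-0.46, -0.92, 0.04), ∇h = (-2.68, 0.48, -6.52) → (-0.46, -0.92, 0.04) − 0.2·(-2.68, 0.48, -6.52) = (0.076, -1.016, 1.344)
Step 4: at (0.076, -1.016, 1.344), ∇h = (3.144, -0.096, 7.592) → (0.076, -1.016, 1.344) − 0.2·(3.144, -0.096, 7.592) = (-0.5528, -0.9968, -0.1744)
q = -0.9968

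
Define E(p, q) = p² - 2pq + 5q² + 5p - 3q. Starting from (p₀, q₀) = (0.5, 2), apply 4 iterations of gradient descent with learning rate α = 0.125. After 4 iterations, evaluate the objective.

-4.6005859375

∇E = (2p - 2q + 5, -2p + 10q - 3)
Step 1: at (0.5, 2), ∇E = (2, 16) → (0.5, 2) − 0.125·(2, 16) = (0.25, 0)
Step 2: at (0.25, 0), ∇E = (5.5, -3.5) → (0.25, 0) − 0.125·(5.5, -3.5) = (-0.4375, 0.4375)
Step 3: at (-0.4375, 0.4375), ∇E = (3.25, 2.25) → (-0.4375, 0.4375) − 0.125·(3.25, 2.25) = (-0.84375, 0.15625)
Step 4: at (-0.84375, 0.15625), ∇E = (3, 0.25) → (-0.84375, 0.15625) − 0.125·(3, 0.25) = (-1.21875, 0.125)
E(-1.21875, 0.125) = -4.6005859375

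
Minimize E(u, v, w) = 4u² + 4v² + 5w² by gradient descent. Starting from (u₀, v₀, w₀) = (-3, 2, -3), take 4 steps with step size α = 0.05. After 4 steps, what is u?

-0.3888

∇E = (8u, 8v, 10w)
Step 1: at (-3, 2, -3), ∇E = (-24, 16, -30) → (-3, 2, -3) − 0.05·(-24, 16, -30) = (-1.8, 1.2, -1.5)
Step 2: at (-1.8, 1.2, -1.5), ∇E = (-14.4, 9.6, -15) → (-1.8, 1.2, -1.5) − 0.05·(-14.4, 9.6, -15) = (-1.08, 0.72, -0.75)
Step 3: at (-1.08, 0.72, -0.75), ∇E = (-8.64, 5.76, -7.5) → (-1.08, 0.72, -0.75) − 0.05·(-8.64, 5.76, -7.5) = (-0.648, 0.432, -0.375)
Step 4: at (-0.648, 0.432, -0.375), ∇E = (-5.184, 3.456, -3.75) → (-0.648, 0.432, -0.375) − 0.05·(-5.184, 3.456, -3.75) = (-0.3888, 0.2592, -0.1875)
u = -0.3888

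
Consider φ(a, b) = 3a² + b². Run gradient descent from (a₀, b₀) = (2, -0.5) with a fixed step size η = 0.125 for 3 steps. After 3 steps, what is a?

0.03125

∇φ = (6a, 2b)
Step 1: at (2, -0.5), ∇φ = (12, -1) → (2, -0.5) − 0.125·(12, -1) = (0.5, -0.375)
Step 2: at (0.5, -0.375), ∇φ = (3, -0.75) → (0.5, -0.375) − 0.125·(3, -0.75) = (0.125, -0.28125)
Step 3: at (0.125, -0.28125), ∇φ = (0.75, -0.5625) → (0.125, -0.28125) − 0.125·(0.75, -0.5625) = (0.03125, -0.2109375)
a = 0.03125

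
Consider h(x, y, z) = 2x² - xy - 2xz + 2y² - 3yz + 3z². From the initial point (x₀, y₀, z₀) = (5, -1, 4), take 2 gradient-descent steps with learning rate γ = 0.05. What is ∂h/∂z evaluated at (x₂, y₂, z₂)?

6.1

∇h = (4x - y - 2z, -x + 4y - 3z, -2x - 3y + 6z)
Step 1: at (5, -1, 4), ∇h = (13, -21, 17) → (5, -1, 4) − 0.05·(13, -21, 17) = (4.35, 0.05, 3.15)
Step 2: at (4.35, 0.05, 3.15), ∇h = (11.05, -13.6, 10.05) → (4.35, 0.05, 3.15) − 0.05·(11.05, -13.6, 10.05) = (3.7975, 0.73, 2.6475)
∂h/∂z at (3.7975, 0.73, 2.6475) = 6.1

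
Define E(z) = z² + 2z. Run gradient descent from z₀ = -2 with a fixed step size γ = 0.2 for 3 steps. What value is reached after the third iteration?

E′(z) = 2z + 2
Step 1: E′(-2) = -2; z₁ = -2 − 0.2·(-2) = -1.6
Step 2: E′(-1.6) = -1.2; z₂ = -1.6 − 0.2·(-1.2) = -1.36
Step 3: E′(-1.36) = -0.72; z₃ = -1.36 − 0.2·(-0.72) = -1.216

-1.216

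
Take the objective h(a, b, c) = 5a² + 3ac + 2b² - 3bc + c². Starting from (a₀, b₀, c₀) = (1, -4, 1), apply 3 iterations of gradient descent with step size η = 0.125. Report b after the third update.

∇h = (10a + 3c, 4b - 3c, 3a - 3b + 2c)
Step 1: at (1, -4, 1), ∇h = (13, -19, 17) → (1, -4, 1) − 0.125·(13, -19, 17) = (-0.625, -1.625, -1.125)
Step 2: at (-0.625, -1.625, -1.125), ∇h = (-9.625, -3.125, 0.75) → (-0.625, -1.625, -1.125) − 0.125·(-9.625, -3.125, 0.75) = (0.578125, -1.234375, -1.21875)
Step 3: at (0.578125, -1.234375, -1.21875), ∇h = (2.125, -1.28125, 3) → (0.578125, -1.234375, -1.21875) − 0.125·(2.125, -1.28125, 3) = (0.3125, -1.07421875, -1.59375)
b = -1.07421875

-1.07421875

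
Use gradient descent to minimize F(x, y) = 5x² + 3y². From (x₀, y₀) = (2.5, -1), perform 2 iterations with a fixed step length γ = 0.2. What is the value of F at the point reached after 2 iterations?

31.2548

∇F = (10x, 6y)
(x₁, y₁) = (2.5, -1) − 0.2·(25, -6) = (-2.5, 0.2)
(x₂, y₂) = (-2.5, 0.2) − 0.2·(-25, 1.2) = (2.5, -0.04)
F(2.5, -0.04) = 31.2548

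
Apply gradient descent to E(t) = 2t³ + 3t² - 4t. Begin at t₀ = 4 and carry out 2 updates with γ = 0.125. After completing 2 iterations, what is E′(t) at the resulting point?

E′(t) = 6t² + 6t - 4
t₁ = 4 − 0.125·116 = -10.5
t₂ = -10.5 − 0.125·594.5 = -84.8125
E′(t) at (-84.8125) = 42646.0859375

42646.0859375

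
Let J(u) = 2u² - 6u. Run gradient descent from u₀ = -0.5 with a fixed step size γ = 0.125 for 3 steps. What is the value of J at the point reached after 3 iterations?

-4.375

J′(u) = 4u - 6
Step 1: J′(-0.5) = -8; u₁ = -0.5 − 0.125·(-8) = 0.5
Step 2: J′(0.5) = -4; u₂ = 0.5 − 0.125·(-4) = 1
Step 3: J′(1) = -2; u₃ = 1 − 0.125·(-2) = 1.25
J(1.25) = -4.375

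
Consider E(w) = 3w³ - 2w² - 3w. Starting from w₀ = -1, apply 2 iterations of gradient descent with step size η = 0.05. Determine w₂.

E′(w) = 9w² - 4w - 3
Step 1: E′(-1) = 10; w₁ = -1 − 0.05·10 = -1.5
Step 2: E′(-1.5) = 23.25; w₂ = -1.5 − 0.05·23.25 = -2.6625

-2.6625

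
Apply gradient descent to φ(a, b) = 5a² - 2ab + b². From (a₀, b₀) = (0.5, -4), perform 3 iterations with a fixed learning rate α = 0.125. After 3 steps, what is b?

∇φ = (10a - 2b, -2a + 2b)
(a₁, b₁) = (0.5, -4) − 0.125·(13, -9) = (-1.125, -2.875)
(a₂, b₂) = (-1.125, -2.875) − 0.125·(-5.5, -3.5) = (-0.4375, -2.4375)
(a₃, b₃) = (-0.4375, -2.4375) − 0.125·(0.5, -4) = (-0.5, -1.9375)
b = -1.9375

-1.9375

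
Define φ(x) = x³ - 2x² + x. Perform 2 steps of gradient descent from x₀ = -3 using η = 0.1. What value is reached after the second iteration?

-24.6

φ′(x) = 3x² - 4x + 1
Step 1: φ′(-3) = 40; x₁ = -3 − 0.1·40 = -7
Step 2: φ′(-7) = 176; x₂ = -7 − 0.1·176 = -24.6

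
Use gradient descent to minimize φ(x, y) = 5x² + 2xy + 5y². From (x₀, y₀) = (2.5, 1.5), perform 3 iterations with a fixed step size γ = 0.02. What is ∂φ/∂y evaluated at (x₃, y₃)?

∇φ = (10x + 2y, 2x + 10y)
(x₁, y₁) = (2.5, 1.5) − 0.02·(28, 20) = (1.94, 1.1)
(x₂, y₂) = (1.94, 1.1) − 0.02·(21.6, 14.88) = (1.508, 0.8024)
(x₃, y₃) = (1.508, 0.8024) − 0.02·(16.6848, 11.04) = (1.174304, 0.5816)
∂φ/∂y at (1.174304, 0.5816) = 8.164608

8.164608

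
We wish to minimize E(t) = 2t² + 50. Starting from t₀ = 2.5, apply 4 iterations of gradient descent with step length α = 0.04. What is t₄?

E′(t) = 4t
t₁ = 2.5 − 0.04·10 = 2.1
t₂ = 2.1 − 0.04·8.4 = 1.764
t₃ = 1.764 − 0.04·7.056 = 1.48176
t₄ = 1.48176 − 0.04·5.92704 = 1.2446784

1.2446784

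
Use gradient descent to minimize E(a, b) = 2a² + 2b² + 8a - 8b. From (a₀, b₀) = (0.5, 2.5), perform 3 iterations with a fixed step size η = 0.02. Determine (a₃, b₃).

∇E = (4a + 8, 4b - 8)
(a₁, b₁) = (0.5, 2.5) − 0.02·(10, 2) = (0.3, 2.46)
(a₂, b₂) = (0.3, 2.46) − 0.02·(9.2, 1.84) = (0.116, 2.4232)
(a₃, b₃) = (0.116, 2.4232) − 0.02·(8.464, 1.6928) = (-0.05328, 2.389344)

(-0.05328, 2.389344)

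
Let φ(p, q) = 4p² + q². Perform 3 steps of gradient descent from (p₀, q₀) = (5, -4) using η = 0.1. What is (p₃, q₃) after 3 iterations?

∇φ = (8p, 2q)
(p₁, q₁) = (5, -4) − 0.1·(40, -8) = (1, -3.2)
(p₂, q₂) = (1, -3.2) − 0.1·(8, -6.4) = (0.2, -2.56)
(p₃, q₃) = (0.2, -2.56) − 0.1·(1.6, -5.12) = (0.04, -2.048)

(0.04, -2.048)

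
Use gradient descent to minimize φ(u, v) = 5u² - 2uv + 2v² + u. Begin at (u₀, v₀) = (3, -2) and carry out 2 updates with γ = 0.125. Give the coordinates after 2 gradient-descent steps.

(0.15625, -0.46875)

∇φ = (10u - 2v + 1, -2u + 4v)
Step 1: at (3, -2), ∇φ = (35, -14) → (3, -2) − 0.125·(35, -14) = (-1.375, -0.25)
Step 2: at (-1.375, -0.25), ∇φ = (-12.25, 1.75) → (-1.375, -0.25) − 0.125·(-12.25, 1.75) = (0.15625, -0.46875)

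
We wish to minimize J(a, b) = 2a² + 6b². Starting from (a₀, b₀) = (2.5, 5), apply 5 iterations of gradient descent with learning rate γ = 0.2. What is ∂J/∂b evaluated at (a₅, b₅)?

-322.6944

∇J = (4a, 12b)
(a₁, b₁) = (2.5, 5) − 0.2·(10, 60) = (0.5, -7)
(a₂, b₂) = (0.5, -7) − 0.2·(2, -84) = (0.1, 9.8)
(a₃, b₃) = (0.1, 9.8) − 0.2·(0.4, 117.6) = (0.02, -13.72)
(a₄, b₄) = (0.02, -13.72) − 0.2·(0.08, -164.64) = (0.004, 19.208)
(a₅, b₅) = (0.004, 19.208) − 0.2·(0.016, 230.496) = (0.0008, -26.8912)
∂J/∂b at (0.0008, -26.8912) = -322.6944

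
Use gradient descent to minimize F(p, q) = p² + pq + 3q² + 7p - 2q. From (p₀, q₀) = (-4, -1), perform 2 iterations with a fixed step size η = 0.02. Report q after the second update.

-0.5496

∇F = (2p + q + 7, p + 6q - 2)
Step 1: at (-4, -1), ∇F = (-2, -12) → (-4, -1) − 0.02·(-2, -12) = (-3.96, -0.76)
Step 2: at (-3.96, -0.76), ∇F = (-1.68, -10.52) → (-3.96, -0.76) − 0.02·(-1.68, -10.52) = (-3.9264, -0.5496)
q = -0.5496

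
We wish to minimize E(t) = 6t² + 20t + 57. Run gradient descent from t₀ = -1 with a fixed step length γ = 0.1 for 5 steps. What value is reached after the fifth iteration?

E′(t) = 12t + 20
Step 1: E′(-1) = 8; t₁ = -1 − 0.1·8 = -1.8
Step 2: E′(-1.8) = -1.6; t₂ = -1.8 − 0.1·(-1.6) = -1.64
Step 3: E′(-1.64) = 0.32; t₃ = -1.64 − 0.1·0.32 = -1.672
Step 4: E′(-1.672) = -0.064; t₄ = -1.672 − 0.1·(-0.064) = -1.6656
Step 5: E′(-1.6656) = 0.0128; t₅ = -1.6656 − 0.1·0.0128 = -1.66688

-1.66688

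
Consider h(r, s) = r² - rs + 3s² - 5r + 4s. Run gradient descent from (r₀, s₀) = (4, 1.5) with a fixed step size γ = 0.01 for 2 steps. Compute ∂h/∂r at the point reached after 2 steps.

1.61355

∇h = (2r - s - 5, -r + 6s + 4)
Step 1: at (4, 1.5), ∇h = (1.5, 9) → (4, 1.5) − 0.01·(1.5, 9) = (3.985, 1.41)
Step 2: at (3.985, 1.41), ∇h = (1.56, 8.475) → (3.985, 1.41) − 0.01·(1.56, 8.475) = (3.9694, 1.32525)
∂h/∂r at (3.9694, 1.32525) = 1.61355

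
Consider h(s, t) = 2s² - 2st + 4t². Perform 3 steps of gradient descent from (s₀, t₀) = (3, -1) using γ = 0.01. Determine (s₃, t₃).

∇h = (4s - 2t, -2s + 8t)
Step 1: at (3, -1), ∇h = (14, -14) → (3, -1) − 0.01·(14, -14) = (2.86, -0.86)
Step 2: at (2.86, -0.86), ∇h = (13.16, -12.6) → (2.86, -0.86) − 0.01·(13.16, -12.6) = (2.7284, -0.734)
Step 3: at (2.7284, -0.734), ∇h = (12.3816, -11.3288) → (2.7284, -0.734) − 0.01·(12.3816, -11.3288) = (2.604584, -0.620712)

(2.604584, -0.620712)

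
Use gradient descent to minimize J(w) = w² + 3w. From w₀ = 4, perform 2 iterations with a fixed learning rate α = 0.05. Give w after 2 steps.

2.955

J′(w) = 2w + 3
Step 1: J′(4) = 11; w₁ = 4 − 0.05·11 = 3.45
Step 2: J′(3.45) = 9.9; w₂ = 3.45 − 0.05·9.9 = 2.955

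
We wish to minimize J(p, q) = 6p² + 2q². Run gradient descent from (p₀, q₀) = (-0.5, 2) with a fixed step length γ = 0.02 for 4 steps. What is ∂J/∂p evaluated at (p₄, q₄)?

∇J = (12p, 4q)
Step 1: at (-0.5, 2), ∇J = (-6, 8) → (-0.5, 2) − 0.02·(-6, 8) = (-0.38, 1.84)
Step 2: at (-0.38, 1.84), ∇J = (-4.56, 7.36) → (-0.38, 1.84) − 0.02·(-4.56, 7.36) = (-0.2888, 1.6928)
Step 3: at (-0.2888, 1.6928), ∇J = (-3.4656, 6.7712) → (-0.2888, 1.6928) − 0.02·(-3.4656, 6.7712) = (-0.219488, 1.557376)
Step 4: at (-0.219488, 1.557376), ∇J = (-2.633856, 6.229504) → (-0.219488, 1.557376) − 0.02·(-2.633856, 6.229504) = (-0.16681088, 1.43278592)
∂J/∂p at (-0.16681088, 1.43278592) = -2.00173056

-2.00173056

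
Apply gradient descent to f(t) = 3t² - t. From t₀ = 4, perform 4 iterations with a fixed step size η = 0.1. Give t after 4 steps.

0.2648

f′(t) = 6t - 1
t₁ = 4 − 0.1·23 = 1.7
t₂ = 1.7 − 0.1·9.2 = 0.78
t₃ = 0.78 − 0.1·3.68 = 0.412
t₄ = 0.412 − 0.1·1.472 = 0.2648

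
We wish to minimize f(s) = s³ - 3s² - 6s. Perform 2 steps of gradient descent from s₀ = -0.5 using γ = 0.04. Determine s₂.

f′(s) = 3s² - 6s - 6
Step 1: f′(-0.5) = -2.25; s₁ = -0.5 − 0.04·(-2.25) = -0.41
Step 2: f′(-0.41) = -3.0357; s₂ = -0.41 − 0.04·(-3.0357) = -0.288572

-0.288572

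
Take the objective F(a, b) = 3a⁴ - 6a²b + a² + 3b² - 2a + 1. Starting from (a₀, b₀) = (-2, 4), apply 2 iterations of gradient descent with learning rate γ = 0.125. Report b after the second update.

2.171875

∇F = (12a³ - 12ab + 2a - 2, -6a² + 6b)
Step 1: at (-2, 4), ∇F = (-6, 0) → (-2, 4) − 0.125·(-6, 0) = (-1.25, 4)
Step 2: at (-1.25, 4), ∇F = (32.0625, 14.625) → (-1.25, 4) − 0.125·(32.0625, 14.625) = (-5.2578125, 2.171875)
b = 2.171875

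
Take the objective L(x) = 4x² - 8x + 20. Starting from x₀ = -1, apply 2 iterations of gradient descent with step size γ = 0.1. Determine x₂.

L′(x) = 8x - 8
x₁ = -1 − 0.1·(-16) = 0.6
x₂ = 0.6 − 0.1·(-3.2) = 0.92

0.92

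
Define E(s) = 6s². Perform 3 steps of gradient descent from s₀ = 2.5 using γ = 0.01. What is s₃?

1.70368

E′(s) = 12s
s₁ = 2.5 − 0.01·30 = 2.2
s₂ = 2.2 − 0.01·26.4 = 1.936
s₃ = 1.936 − 0.01·23.232 = 1.70368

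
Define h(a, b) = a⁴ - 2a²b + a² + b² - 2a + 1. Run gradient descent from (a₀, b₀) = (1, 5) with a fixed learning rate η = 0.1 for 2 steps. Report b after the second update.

4.712

∇h = (4a³ - 4ab + 2a - 2, -2a² + 2b)
(a₁, b₁) = (1, 5) − 0.1·(-16, 8) = (2.6, 4.2)
(a₂, b₂) = (2.6, 4.2) − 0.1·(29.824, -5.12) = (-0.3824, 4.712)
b = 4.712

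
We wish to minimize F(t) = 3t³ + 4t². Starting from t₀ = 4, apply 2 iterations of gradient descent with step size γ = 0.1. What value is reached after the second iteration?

F′(t) = 9t² + 8t
t₁ = 4 − 0.1·176 = -13.6
t₂ = -13.6 − 0.1·1555.84 = -169.184

-169.184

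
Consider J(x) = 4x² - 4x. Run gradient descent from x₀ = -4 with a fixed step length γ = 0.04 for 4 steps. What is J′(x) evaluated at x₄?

-7.69729536

J′(x) = 8x - 4
Step 1: J′(-4) = -36; x₁ = -4 − 0.04·(-36) = -2.56
Step 2: J′(-2.56) = -24.48; x₂ = -2.56 − 0.04·(-24.48) = -1.5808
Step 3: J′(-1.5808) = -16.6464; x₃ = -1.5808 − 0.04·(-16.6464) = -0.914944
Step 4: J′(-0.914944) = -11.319552; x₄ = -0.914944 − 0.04·(-11.319552) = -0.46216192
J′(x) at (-0.46216192) = -7.69729536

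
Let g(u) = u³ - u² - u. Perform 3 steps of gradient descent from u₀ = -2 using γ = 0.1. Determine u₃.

-27.3651875

g′(u) = 3u² - 2u - 1
u₁ = -2 − 0.1·15 = -3.5
u₂ = -3.5 − 0.1·42.75 = -7.775
u₃ = -7.775 − 0.1·195.901875 = -27.3651875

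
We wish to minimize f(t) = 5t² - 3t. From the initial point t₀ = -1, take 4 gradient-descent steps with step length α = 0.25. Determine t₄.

-6.28125

f′(t) = 10t - 3
t₁ = -1 − 0.25·(-13) = 2.25
t₂ = 2.25 − 0.25·19.5 = -2.625
t₃ = -2.625 − 0.25·(-29.25) = 4.6875
t₄ = 4.6875 − 0.25·43.875 = -6.28125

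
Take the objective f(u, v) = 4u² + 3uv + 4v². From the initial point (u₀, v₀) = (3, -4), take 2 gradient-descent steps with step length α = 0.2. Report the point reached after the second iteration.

(-0.72, -0.72)

∇f = (8u + 3v, 3u + 8v)
(u₁, v₁) = (3, -4) − 0.2·(12, -23) = (0.6, 0.6)
(u₂, v₂) = (0.6, 0.6) − 0.2·(6.6, 6.6) = (-0.72, -0.72)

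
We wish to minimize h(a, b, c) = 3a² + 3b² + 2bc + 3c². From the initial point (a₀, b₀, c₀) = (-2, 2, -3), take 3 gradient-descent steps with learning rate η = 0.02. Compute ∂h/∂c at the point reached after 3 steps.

∇h = (6a, 6b + 2c, 2b + 6c)
Step 1: at (-2, 2, -3), ∇h = (-12, 6, -14) → (-2, 2, -3) − 0.02·(-12, 6, -14) = (-1.76, 1.88, -2.72)
Step 2: at (-1.76, 1.88, -2.72), ∇h = (-10.56, 5.84, -12.56) → (-1.76, 1.88, -2.72) − 0.02·(-10.56, 5.84, -12.56) = (-1.5488, 1.7632, -2.4688)
Step 3: at (-1.5488, 1.7632, -2.4688), ∇h = (-9.2928, 5.6416, -11.2864) → (-1.5488, 1.7632, -2.4688) − 0.02·(-9.2928, 5.6416, -11.2864) = (-1.362944, 1.650368, -2.243072)
∂h/∂c at (-1.362944, 1.650368, -2.243072) = -10.157696

-10.157696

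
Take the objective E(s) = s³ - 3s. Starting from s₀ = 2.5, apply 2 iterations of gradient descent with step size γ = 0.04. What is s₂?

E′(s) = 3s² - 3
s₁ = 2.5 − 0.04·15.75 = 1.87
s₂ = 1.87 − 0.04·7.4907 = 1.570372

1.570372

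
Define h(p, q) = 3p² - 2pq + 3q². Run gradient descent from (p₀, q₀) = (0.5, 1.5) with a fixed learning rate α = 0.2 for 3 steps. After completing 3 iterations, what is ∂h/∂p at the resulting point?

∇h = (6p - 2q, -2p + 6q)
Step 1: at (0.5, 1.5), ∇h = (0, 8) → (0.5, 1.5) − 0.2·(0, 8) = (0.5, -0.1)
Step 2: at (0.5, -0.1), ∇h = (3.2, -1.6) → (0.5, -0.1) − 0.2·(3.2, -1.6) = (-0.14, 0.22)
Step 3: at (-0.14, 0.22), ∇h = (-1.28, 1.6) → (-0.14, 0.22) − 0.2·(-1.28, 1.6) = (0.116, -0.1)
∂h/∂p at (0.116, -0.1) = 0.896

0.896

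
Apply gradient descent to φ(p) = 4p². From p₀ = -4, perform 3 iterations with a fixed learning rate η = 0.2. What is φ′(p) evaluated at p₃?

φ′(p) = 8p
p₁ = -4 − 0.2·(-32) = 2.4
p₂ = 2.4 − 0.2·19.2 = -1.44
p₃ = -1.44 − 0.2·(-11.52) = 0.864
φ′(p) at (0.864) = 6.912

6.912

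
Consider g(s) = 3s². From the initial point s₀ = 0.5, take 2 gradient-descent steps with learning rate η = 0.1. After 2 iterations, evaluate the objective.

g′(s) = 6s
s₁ = 0.5 − 0.1·3 = 0.2
s₂ = 0.2 − 0.1·1.2 = 0.08
g(0.08) = 0.0192

0.0192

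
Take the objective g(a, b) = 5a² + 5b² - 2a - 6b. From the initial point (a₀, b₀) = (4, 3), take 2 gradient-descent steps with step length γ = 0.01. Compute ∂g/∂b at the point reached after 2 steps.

∇g = (10a - 2, 10b - 6)
(a₁, b₁) = (4, 3) − 0.01·(38, 24) = (3.62, 2.76)
(a₂, b₂) = (3.62, 2.76) − 0.01·(34.2, 21.6) = (3.278, 2.544)
∂g/∂b at (3.278, 2.544) = 19.44

19.44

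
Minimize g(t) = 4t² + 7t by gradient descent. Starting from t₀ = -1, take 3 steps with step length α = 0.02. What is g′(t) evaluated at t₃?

-0.592704

g′(t) = 8t + 7
t₁ = -1 − 0.02·(-1) = -0.98
t₂ = -0.98 − 0.02·(-0.84) = -0.9632
t₃ = -0.9632 − 0.02·(-0.7056) = -0.949088
g′(t) at (-0.949088) = -0.592704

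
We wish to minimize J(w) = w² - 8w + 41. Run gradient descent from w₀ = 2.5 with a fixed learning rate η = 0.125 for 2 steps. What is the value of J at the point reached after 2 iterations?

25.7119140625

J′(w) = 2w - 8
w₁ = 2.5 − 0.125·(-3) = 2.875
w₂ = 2.875 − 0.125·(-2.25) = 3.15625
J(3.15625) = 25.7119140625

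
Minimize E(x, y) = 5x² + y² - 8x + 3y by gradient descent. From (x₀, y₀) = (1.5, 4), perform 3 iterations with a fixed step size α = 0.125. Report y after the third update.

0.8203125

∇E = (10x - 8, 2y + 3)
(x₁, y₁) = (1.5, 4) − 0.125·(7, 11) = (0.625, 2.625)
(x₂, y₂) = (0.625, 2.625) − 0.125·(-1.75, 8.25) = (0.84375, 1.59375)
(x₃, y₃) = (0.84375, 1.59375) − 0.125·(0.4375, 6.1875) = (0.7890625, 0.8203125)
y = 0.8203125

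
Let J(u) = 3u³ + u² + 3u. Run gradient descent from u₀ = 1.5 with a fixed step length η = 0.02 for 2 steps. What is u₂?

0.7048875

J′(u) = 9u² + 2u + 3
u₁ = 1.5 − 0.02·26.25 = 0.975
u₂ = 0.975 − 0.02·13.505625 = 0.7048875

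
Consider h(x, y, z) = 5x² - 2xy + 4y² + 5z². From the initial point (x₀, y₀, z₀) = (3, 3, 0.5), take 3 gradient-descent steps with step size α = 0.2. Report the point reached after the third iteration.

∇h = (10x - 2y, -2x + 8y, 10z)
Step 1: at (3, 3, 0.5), ∇h = (24, 18, 5) → (3, 3, 0.5) − 0.2·(24, 18, 5) = (-1.8, -0.6, -0.5)
Step 2: at (-1.8, -0.6, -0.5), ∇h = (-16.8, -1.2, -5) → (-1.8, -0.6, -0.5) − 0.2·(-16.8, -1.2, -5) = (1.56, -0.36, 0.5)
Step 3: at (1.56, -0.36, 0.5), ∇h = (16.32, -6, 5) → (1.56, -0.36, 0.5) − 0.2·(16.32, -6, 5) = (-1.704, 0.84, -0.5)

(-1.704, 0.84, -0.5)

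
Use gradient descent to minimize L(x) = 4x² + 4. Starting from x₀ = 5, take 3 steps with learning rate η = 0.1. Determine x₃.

0.04

L′(x) = 8x
x₁ = 5 − 0.1·40 = 1
x₂ = 1 − 0.1·8 = 0.2
x₃ = 0.2 − 0.1·1.6 = 0.04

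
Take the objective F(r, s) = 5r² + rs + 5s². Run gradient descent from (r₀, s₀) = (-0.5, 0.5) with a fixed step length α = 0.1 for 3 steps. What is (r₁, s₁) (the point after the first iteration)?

∇F = (10r + s, r + 10s)
(r₁, s₁) = (-0.5, 0.5) − 0.1·(-4.5, 4.5) = (-0.05, 0.05)

(-0.05, 0.05)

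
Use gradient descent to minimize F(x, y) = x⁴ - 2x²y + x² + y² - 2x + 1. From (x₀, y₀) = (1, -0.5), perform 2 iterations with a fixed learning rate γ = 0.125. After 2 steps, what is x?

∇F = (4x³ - 4xy + 2x - 2, -2x² + 2y)
Step 1: at (1, -0.5), ∇F = (6, -3) → (1, -0.5) − 0.125·(6, -3) = (0.25, -0.125)
Step 2: at (0.25, -0.125), ∇F = (-1.3125, -0.375) → (0.25, -0.125) − 0.125·(-1.3125, -0.375) = (0.4140625, -0.078125)
x = 0.4140625

0.4140625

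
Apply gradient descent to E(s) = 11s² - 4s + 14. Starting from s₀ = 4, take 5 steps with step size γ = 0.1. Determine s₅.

-9.31904

E′(s) = 22s - 4
Step 1: E′(4) = 84; s₁ = 4 − 0.1·84 = -4.4
Step 2: E′(-4.4) = -100.8; s₂ = -4.4 − 0.1·(-100.8) = 5.68
Step 3: E′(5.68) = 120.96; s₃ = 5.68 − 0.1·120.96 = -6.416
Step 4: E′(-6.416) = -145.152; s₄ = -6.416 − 0.1·(-145.152) = 8.0992
Step 5: E′(8.0992) = 174.1824; s₅ = 8.0992 − 0.1·174.1824 = -9.31904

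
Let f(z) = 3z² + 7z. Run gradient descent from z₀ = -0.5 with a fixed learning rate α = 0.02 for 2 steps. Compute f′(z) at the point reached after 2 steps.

f′(z) = 6z + 7
Step 1: f′(-0.5) = 4; z₁ = -0.5 − 0.02·4 = -0.58
Step 2: f′(-0.58) = 3.52; z₂ = -0.58 − 0.02·3.52 = -0.6504
f′(z) at (-0.6504) = 3.0976

3.0976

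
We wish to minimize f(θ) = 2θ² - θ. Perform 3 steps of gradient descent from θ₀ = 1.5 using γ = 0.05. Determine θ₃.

0.89

f′(θ) = 4θ - 1
Step 1: f′(1.5) = 5; θ₁ = 1.5 − 0.05·5 = 1.25
Step 2: f′(1.25) = 4; θ₂ = 1.25 − 0.05·4 = 1.05
Step 3: f′(1.05) = 3.2; θ₃ = 1.05 − 0.05·3.2 = 0.89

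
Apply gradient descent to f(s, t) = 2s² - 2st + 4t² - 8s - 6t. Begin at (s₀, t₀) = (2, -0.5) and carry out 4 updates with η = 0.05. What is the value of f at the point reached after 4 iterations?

-14.26903598

∇f = (4s - 2t - 8, -2s + 8t - 6)
Step 1: at (2, -0.5), ∇f = (1, -14) → (2, -0.5) − 0.05·(1, -14) = (1.95, 0.2)
Step 2: at (1.95, 0.2), ∇f = (-0.6, -8.3) → (1.95, 0.2) − 0.05·(-0.6, -8.3) = (1.98, 0.615)
Step 3: at (1.98, 0.615), ∇f = (-1.31, -5.04) → (1.98, 0.615) − 0.05·(-1.31, -5.04) = (2.0455, 0.867)
Step 4: at (2.0455, 0.867), ∇f = (-1.552, -3.155) → (2.0455, 0.867) − 0.05·(-1.552, -3.155) = (2.1231, 1.02475)
f(2.1231, 1.02475) = -14.26903598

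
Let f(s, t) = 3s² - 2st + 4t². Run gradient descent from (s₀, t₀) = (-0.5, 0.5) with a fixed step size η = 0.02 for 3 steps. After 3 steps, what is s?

-0.2984

∇f = (6s - 2t, -2s + 8t)
Step 1: at (-0.5, 0.5), ∇f = (-4, 5) → (-0.5, 0.5) − 0.02·(-4, 5) = (-0.42, 0.4)
Step 2: at (-0.42, 0.4), ∇f = (-3.32, 4.04) → (-0.42, 0.4) − 0.02·(-3.32, 4.04) = (-0.3536, 0.3192)
Step 3: at (-0.3536, 0.3192), ∇f = (-2.76, 3.2608) → (-0.3536, 0.3192) − 0.02·(-2.76, 3.2608) = (-0.2984, 0.253984)
s = -0.2984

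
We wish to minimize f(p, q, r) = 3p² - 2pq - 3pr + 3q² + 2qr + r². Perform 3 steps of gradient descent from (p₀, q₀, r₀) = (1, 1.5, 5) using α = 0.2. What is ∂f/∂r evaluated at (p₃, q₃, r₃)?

-6.8

∇f = (6p - 2q - 3r, -2p + 6q + 2r, -3p + 2q + 2r)
Step 1: at (1, 1.5, 5), ∇f = (-12, 17, 10) → (1, 1.5, 5) − 0.2·(-12, 17, 10) = (3.4, -1.9, 3)
Step 2: at (3.4, -1.9, 3), ∇f = (15.2, -12.2, -8) → (3.4, -1.9, 3) − 0.2·(15.2, -12.2, -8) = (0.36, 0.54, 4.6)
Step 3: at (0.36, 0.54, 4.6), ∇f = (-12.72, 11.72, 9.2) → (0.36, 0.54, 4.6) − 0.2·(-12.72, 11.72, 9.2) = (2.904, -1.804, 2.76)
∂f/∂r at (2.904, -1.804, 2.76) = -6.8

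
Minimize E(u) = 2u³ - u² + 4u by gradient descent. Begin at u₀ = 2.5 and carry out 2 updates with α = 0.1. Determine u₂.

E′(u) = 6u² - 2u + 4
Step 1: E′(2.5) = 36.5; u₁ = 2.5 − 0.1·36.5 = -1.15
Step 2: E′(-1.15) = 14.235; u₂ = -1.15 − 0.1·14.235 = -2.5735

-2.5735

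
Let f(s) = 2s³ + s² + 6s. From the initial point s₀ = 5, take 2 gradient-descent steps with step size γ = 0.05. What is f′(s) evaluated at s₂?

249.320214

f′(s) = 6s² + 2s + 6
Step 1: f′(5) = 166; s₁ = 5 − 0.05·166 = -3.3
Step 2: f′(-3.3) = 64.74; s₂ = -3.3 − 0.05·64.74 = -6.537
f′(s) at (-6.537) = 249.320214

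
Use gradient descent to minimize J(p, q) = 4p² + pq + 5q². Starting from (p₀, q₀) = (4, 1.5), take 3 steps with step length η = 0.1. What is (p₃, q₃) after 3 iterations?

∇J = (8p + q, p + 10q)
Step 1: at (4, 1.5), ∇J = (33.5, 19) → (4, 1.5) − 0.1·(33.5, 19) = (0.65, -0.4)
Step 2: at (0.65, -0.4), ∇J = (4.8, -3.35) → (0.65, -0.4) − 0.1·(4.8, -3.35) = (0.17, -0.065)
Step 3: at (0.17, -0.065), ∇J = (1.295, -0.48) → (0.17, -0.065) − 0.1·(1.295, -0.48) = (0.0405, -0.017)

(0.0405, -0.017)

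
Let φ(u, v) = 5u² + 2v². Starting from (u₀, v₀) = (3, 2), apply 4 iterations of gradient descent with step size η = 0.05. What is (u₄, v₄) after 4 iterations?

∇φ = (10u, 4v)
(u₁, v₁) = (3, 2) − 0.05·(30, 8) = (1.5, 1.6)
(u₂, v₂) = (1.5, 1.6) − 0.05·(15, 6.4) = (0.75, 1.28)
(u₃, v₃) = (0.75, 1.28) − 0.05·(7.5, 5.12) = (0.375, 1.024)
(u₄, v₄) = (0.375, 1.024) − 0.05·(3.75, 4.096) = (0.1875, 0.8192)

(0.1875, 0.8192)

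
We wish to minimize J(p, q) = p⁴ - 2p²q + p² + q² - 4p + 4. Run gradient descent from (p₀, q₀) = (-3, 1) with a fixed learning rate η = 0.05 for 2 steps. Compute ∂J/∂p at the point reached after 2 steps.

-7.209504503456

∇J = (4p³ - 4pq + 2p - 4, -2p² + 2q)
Step 1: at (-3, 1), ∇J = (-106, -16) → (-3, 1) − 0.05·(-106, -16) = (2.3, 1.8)
Step 2: at (2.3, 1.8), ∇J = (32.708, -6.98) → (2.3, 1.8) − 0.05·(32.708, -6.98) = (0.6646, 2.149)
∂J/∂p at (0.6646, 2.149) = -7.209504503456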